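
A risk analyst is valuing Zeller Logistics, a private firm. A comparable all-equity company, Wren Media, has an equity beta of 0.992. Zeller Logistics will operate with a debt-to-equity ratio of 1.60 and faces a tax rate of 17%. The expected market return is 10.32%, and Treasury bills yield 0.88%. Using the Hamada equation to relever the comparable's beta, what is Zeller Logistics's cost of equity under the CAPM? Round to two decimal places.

22.68%

β_L = β_U × [1 + (1 − t)(D/E)] = 0.992 × [1 + (1 − 0.17) × 1.60]
    = 0.992 × [1 + 0.83 × 1.60] = 0.992 × 2.3280 = 2.3094
MRP = 10.32% − 0.88% = 9.44%
E(R) = R_f + β_L × MRP = 0.88% + 2.3094 × 9.44% = 22.68%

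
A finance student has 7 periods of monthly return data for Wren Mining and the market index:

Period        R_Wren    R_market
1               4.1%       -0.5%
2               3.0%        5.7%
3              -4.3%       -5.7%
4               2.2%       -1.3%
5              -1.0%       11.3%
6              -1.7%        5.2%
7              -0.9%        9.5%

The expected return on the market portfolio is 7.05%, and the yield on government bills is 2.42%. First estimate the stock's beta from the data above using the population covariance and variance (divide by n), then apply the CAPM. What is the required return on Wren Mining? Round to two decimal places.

Mean R_i = (4.1 + 3.0 − 4.3 + 2.2 − 1.0 − 1.7 − 0.9) / 7 = 0.2000%
Mean R_m = (-0.5 + 5.7 − 5.7 − 1.3 + 11.3 + 5.2 + 9.5) / 7 = 3.4571%
Σ(R_i − R̄_i)(R_m − R̄_m) = 3.1700  ⇒  Cov = 3.1700 / 7 = 0.4529
Σ(R_m − R̄_m)² = 228.2371  ⇒  Var(R_m) = 228.2371 / 7 = 32.6053
β = Cov / Var(R_m) = 0.4529 / 32.6053 = 0.0139
MRP = 7.05% − 2.42% = 4.63%
E(R) = R_f + β × MRP = 2.42% + 0.0139 × 4.63% = 2.48%

2.48%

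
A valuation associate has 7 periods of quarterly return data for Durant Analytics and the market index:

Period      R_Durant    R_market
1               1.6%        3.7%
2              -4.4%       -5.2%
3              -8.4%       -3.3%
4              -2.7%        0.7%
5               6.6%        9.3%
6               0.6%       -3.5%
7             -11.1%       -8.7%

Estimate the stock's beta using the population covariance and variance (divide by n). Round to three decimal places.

0.878

Mean R_i = (1.6 − 4.4 − 8.4 − 2.7 + 6.6 + 0.6 − 11.1) / 7 = -2.5429%
Mean R_m = (3.7 − 5.2 − 3.3 + 0.7 + 9.3 − 3.5 − 8.7) / 7 = -1.0000%
Σ(R_i − R̄_i)(R_m − R̄_m) = 192.6800  ⇒  Cov = 192.6800 / 7 = 27.5257
Σ(R_m − R̄_m)² = 219.5400  ⇒  Var(R_m) = 219.5400 / 7 = 31.3629
β = Cov / Var(R_m) = 27.5257 / 31.3629 = 0.8777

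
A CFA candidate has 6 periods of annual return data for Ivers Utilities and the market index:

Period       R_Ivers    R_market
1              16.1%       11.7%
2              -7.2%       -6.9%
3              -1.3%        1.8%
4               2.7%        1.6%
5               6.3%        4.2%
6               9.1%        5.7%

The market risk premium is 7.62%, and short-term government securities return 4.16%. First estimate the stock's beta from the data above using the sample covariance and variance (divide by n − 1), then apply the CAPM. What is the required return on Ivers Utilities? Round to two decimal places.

Mean R_i = (16.1 − 7.2 − 1.3 + 2.7 + 6.3 + 9.1) / 6 = 4.2833%
Mean R_m = (11.7 − 6.9 + 1.8 + 1.6 + 4.2 + 5.7) / 6 = 3.0167%
Σ(R_i − R̄_i)(R_m − R̄_m) = 240.8317  ⇒  Cov = 240.8317 / 5 = 48.1663
Σ(R_m − R̄_m)² = 185.8283  ⇒  Var(R_m) = 185.8283 / 5 = 37.1657
β = Cov / Var(R_m) = 48.1663 / 37.1657 = 1.2960
E(R) = R_f + β × MRP = 4.16% + 1.2960 × 7.62% = 14.04%

14.04%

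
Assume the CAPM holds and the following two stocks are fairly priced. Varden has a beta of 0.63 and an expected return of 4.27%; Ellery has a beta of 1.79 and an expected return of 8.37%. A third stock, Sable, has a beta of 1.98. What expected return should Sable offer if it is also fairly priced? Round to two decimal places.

9.04%

MRP (SML slope) = (8.37% − 4.27%) / (1.79 − 0.63) = 4.10% / 1.16 = 3.5345%
R_f (intercept) = 4.27% − 0.63 × 3.5345% = 2.0433%
E(R_Sable) = R_f + β × MRP = 2.0433% + 1.98 × 3.5345% = 9.04%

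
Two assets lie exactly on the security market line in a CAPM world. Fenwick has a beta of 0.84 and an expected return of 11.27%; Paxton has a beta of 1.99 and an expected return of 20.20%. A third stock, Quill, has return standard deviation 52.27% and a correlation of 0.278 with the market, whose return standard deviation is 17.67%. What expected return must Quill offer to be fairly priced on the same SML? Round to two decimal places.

MRP = (20.20% − 11.27%) / (1.99 − 0.84) = 7.7652%
R_f = 11.27% − 0.84 × 7.7652% = 4.7472%
β_Quill = ρ·σ_i/σ_m = 0.278 × 52.27 / 17.67 = 0.8224
E(R_Quill) = R_f + β × MRP = 4.7472% + 0.8224 × 7.7652% = 11.13%

11.13%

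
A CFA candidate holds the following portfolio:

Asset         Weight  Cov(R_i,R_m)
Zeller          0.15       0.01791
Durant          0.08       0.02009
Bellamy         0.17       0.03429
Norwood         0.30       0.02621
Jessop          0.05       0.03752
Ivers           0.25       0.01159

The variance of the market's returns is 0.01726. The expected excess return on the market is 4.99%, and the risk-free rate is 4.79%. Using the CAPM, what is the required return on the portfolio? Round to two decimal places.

11.37%

β_Zeller = 0.01791 / 0.01726 = 1.0377
β_Durant = 0.02009 / 0.01726 = 1.1640
β_Bellamy = 0.03429 / 0.01726 = 1.9867
β_Norwood = 0.02621 / 0.01726 = 1.5185
β_Jessop = 0.03752 / 0.01726 = 2.1738
β_Ivers = 0.01159 / 0.01726 = 0.6715
β_P = Σ w_i β_i = 0.15×1.0377 + 0.08×1.1640 + 0.17×1.9867 + 0.30×1.5185 + 0.05×2.1738 + 0.25×0.6715 = 1.3186
E(R_P) = R_f + β_P × MRP = 4.79% + 1.3186 × 4.99% = 11.37%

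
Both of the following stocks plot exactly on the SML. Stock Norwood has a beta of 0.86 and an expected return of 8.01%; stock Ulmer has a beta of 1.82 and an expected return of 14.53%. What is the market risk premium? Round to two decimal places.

Both satisfy E(R) = R_f + β·MRP, so the slope of the SML is
MRP = (14.53% − 8.01%) / (1.82 − 0.86) = 6.52% / 0.96 = 6.7917%

6.79%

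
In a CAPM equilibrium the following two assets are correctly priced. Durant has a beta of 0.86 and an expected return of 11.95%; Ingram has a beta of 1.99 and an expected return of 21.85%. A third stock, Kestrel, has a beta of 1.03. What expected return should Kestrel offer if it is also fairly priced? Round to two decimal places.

13.44%

MRP (SML slope) = (21.85% − 11.95%) / (1.99 − 0.86) = 9.90% / 1.13 = 8.7611%
R_f (intercept) = 11.95% − 0.86 × 8.7611% = 4.4155%
E(R_Kestrel) = R_f + β × MRP = 4.4155% + 1.03 × 8.7611% = 13.44%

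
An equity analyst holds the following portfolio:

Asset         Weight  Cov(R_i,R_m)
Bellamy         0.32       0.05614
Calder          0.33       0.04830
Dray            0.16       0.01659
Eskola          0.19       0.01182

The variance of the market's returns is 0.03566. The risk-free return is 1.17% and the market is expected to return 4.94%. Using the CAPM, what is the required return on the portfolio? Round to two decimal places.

5.27%

β_Bellamy = 0.05614 / 0.03566 = 1.5743
β_Calder = 0.04830 / 0.03566 = 1.3545
β_Dray = 0.01659 / 0.03566 = 0.4652
β_Eskola = 0.01182 / 0.03566 = 0.3315
β_P = Σ w_i β_i = 0.32×1.5743 + 0.33×1.3545 + 0.16×0.4652 + 0.19×0.3315 = 1.0882
MRP = 4.94% − 1.17% = 3.77%
E(R_P) = R_f + β_P × MRP = 1.17% + 1.0882 × 3.77% = 5.27%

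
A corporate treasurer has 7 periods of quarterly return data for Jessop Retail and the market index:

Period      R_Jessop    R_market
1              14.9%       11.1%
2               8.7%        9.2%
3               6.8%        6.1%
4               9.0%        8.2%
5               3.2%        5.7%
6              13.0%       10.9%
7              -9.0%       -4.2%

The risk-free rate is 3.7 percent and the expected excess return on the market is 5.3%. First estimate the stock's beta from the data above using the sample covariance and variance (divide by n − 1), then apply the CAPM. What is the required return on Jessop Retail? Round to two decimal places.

Mean R_i = (14.9 + 8.7 + 6.8 + 9.0 + 3.2 + 13.0 − 9.0) / 7 = 6.6571%
Mean R_m = (11.1 + 9.2 + 6.1 + 8.2 + 5.7 + 10.9 − 4.2) / 7 = 6.7143%
Σ(R_i − R̄_i)(R_m − R̄_m) = 245.5643  ⇒  Cov = 245.5643 / 6 = 40.9274
Σ(R_m − R̄_m)² = 165.6686  ⇒  Var(R_m) = 165.6686 / 6 = 27.6114
β = Cov / Var(R_m) = 40.9274 / 27.6114 = 1.4823
E(R) = R_f + β × MRP = 3.7% + 1.4823 × 5.3% = 11.56%

11.56%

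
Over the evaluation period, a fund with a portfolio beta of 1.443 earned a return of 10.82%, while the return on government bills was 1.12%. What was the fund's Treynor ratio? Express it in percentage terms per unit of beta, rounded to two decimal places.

6.72%

Treynor = (R_P − R_f) / β_P = (10.82% − 1.12%) / 1.4430 = 9.70% / 1.4430 = 6.72%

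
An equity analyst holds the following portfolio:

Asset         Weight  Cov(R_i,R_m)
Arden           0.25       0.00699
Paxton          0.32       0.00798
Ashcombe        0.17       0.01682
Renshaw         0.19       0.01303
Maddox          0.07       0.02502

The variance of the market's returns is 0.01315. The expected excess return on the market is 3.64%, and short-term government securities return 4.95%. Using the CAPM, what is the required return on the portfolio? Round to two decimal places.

β_Arden = 0.00699 / 0.01315 = 0.5316
β_Paxton = 0.00798 / 0.01315 = 0.6068
β_Ashcombe = 0.01682 / 0.01315 = 1.2791
β_Renshaw = 0.01303 / 0.01315 = 0.9909
β_Maddox = 0.02502 / 0.01315 = 1.9027
β_P = Σ w_i β_i = 0.25×0.5316 + 0.32×0.6068 + 0.17×1.2791 + 0.19×0.9909 + 0.07×1.9027 = 0.8660
E(R_P) = R_f + β_P × MRP = 4.95% + 0.8660 × 3.64% = 8.10%

8.10%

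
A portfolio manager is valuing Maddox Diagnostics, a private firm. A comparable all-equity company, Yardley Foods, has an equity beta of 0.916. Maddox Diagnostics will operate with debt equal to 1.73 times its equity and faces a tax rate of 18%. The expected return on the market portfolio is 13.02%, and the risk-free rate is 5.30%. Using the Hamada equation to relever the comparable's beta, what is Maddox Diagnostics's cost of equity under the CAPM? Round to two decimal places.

β_L = β_U × [1 + (1 − t)(D/E)] = 0.916 × [1 + (1 − 0.18) × 1.73]
    = 0.916 × [1 + 0.82 × 1.73] = 0.916 × 2.4186 = 2.2154
MRP = 13.02% − 5.30% = 7.72%
E(R) = R_f + β_L × MRP = 5.30% + 2.2154 × 7.72% = 22.40%

22.40%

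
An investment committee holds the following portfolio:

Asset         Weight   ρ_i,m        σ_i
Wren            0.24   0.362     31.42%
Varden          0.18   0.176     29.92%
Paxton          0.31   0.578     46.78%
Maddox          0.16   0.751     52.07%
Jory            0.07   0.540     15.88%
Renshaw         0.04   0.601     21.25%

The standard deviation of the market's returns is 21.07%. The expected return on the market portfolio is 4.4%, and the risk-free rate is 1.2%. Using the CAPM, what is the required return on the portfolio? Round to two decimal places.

4.15%

β_Wren = 0.362 × 31.42% / 21.07% = 0.5398
β_Varden = 0.176 × 29.92% / 21.07% = 0.2499
β_Paxton = 0.578 × 46.78% / 21.07% = 1.2833
β_Maddox = 0.751 × 52.07% / 21.07% = 1.8559
β_Jory = 0.540 × 15.88% / 21.07% = 0.4070
β_Renshaw = 0.601 × 21.25% / 21.07% = 0.6061
β_P = Σ w_i β_i = 0.24×0.5398 + 0.18×0.2499 + 0.31×1.2833 + 0.16×1.8559 + 0.07×0.4070 + 0.04×0.6061 = 0.9220
MRP = 4.4% − 1.2% = 3.20%
E(R_P) = R_f + β_P × MRP = 1.2% + 0.9220 × 3.2% = 4.15%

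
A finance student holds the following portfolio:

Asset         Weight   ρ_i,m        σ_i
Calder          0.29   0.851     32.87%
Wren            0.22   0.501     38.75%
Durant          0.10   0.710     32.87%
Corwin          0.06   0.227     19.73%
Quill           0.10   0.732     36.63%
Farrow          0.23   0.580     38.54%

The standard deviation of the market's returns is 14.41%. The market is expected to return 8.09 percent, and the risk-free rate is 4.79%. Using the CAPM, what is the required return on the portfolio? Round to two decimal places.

β_Calder = 0.851 × 32.87% / 14.41% = 1.9412
β_Wren = 0.501 × 38.75% / 14.41% = 1.3472
β_Durant = 0.710 × 32.87% / 14.41% = 1.6195
β_Corwin = 0.227 × 19.73% / 14.41% = 0.3108
β_Quill = 0.732 × 36.63% / 14.41% = 1.8607
β_Farrow = 0.580 × 38.54% / 14.41% = 1.5512
β_P = Σ w_i β_i = 0.29×1.9412 + 0.22×1.3472 + 0.10×1.6195 + 0.06×0.3108 + 0.10×1.8607 + 0.23×1.5512 = 1.5828
MRP = 8.09% − 4.79% = 3.30%
E(R_P) = R_f + β_P × MRP = 4.79% + 1.5828 × 3.30% = 10.01%

10.01%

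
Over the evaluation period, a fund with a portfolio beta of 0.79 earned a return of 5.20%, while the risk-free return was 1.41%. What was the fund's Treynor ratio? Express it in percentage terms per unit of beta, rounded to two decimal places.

Treynor = (R_P − R_f) / β_P = (5.20% − 1.41%) / 0.7900 = 3.79% / 0.7900 = 4.80%

4.80%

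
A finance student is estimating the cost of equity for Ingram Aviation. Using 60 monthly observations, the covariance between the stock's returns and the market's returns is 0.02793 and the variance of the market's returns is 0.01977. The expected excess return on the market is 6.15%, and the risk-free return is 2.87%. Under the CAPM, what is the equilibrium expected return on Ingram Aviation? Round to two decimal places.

β = Cov(R_i, R_m) / Var(R_m) = 0.02793 / 0.01977 = 1.4127
E(R) = R_f + β × MRP = 2.87% + 1.4127 × 6.15% = 11.56%

11.56%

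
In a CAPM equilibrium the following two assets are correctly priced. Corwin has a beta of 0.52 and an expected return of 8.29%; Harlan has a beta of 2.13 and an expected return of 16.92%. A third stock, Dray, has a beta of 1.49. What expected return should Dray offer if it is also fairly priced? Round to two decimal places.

MRP (SML slope) = (16.92% − 8.29%) / (2.13 − 0.52) = 8.63% / 1.61 = 5.3602%
R_f (intercept) = 8.29% − 0.52 × 5.3602% = 5.5027%
E(R_Dray) = R_f + β × MRP = 5.5027% + 1.49 × 5.3602% = 13.49%

13.49%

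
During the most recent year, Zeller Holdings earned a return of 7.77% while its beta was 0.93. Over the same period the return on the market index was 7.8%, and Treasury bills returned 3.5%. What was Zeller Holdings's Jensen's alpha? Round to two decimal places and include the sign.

Market excess return = 7.8% − 3.5% = 4.30%
CAPM benchmark = R_f + β(R_m − R_f) = 3.5% + 0.93 × 4.3% = 7.4990%
α = actual − benchmark = 7.77% − 7.4990% = +0.27%

+0.27%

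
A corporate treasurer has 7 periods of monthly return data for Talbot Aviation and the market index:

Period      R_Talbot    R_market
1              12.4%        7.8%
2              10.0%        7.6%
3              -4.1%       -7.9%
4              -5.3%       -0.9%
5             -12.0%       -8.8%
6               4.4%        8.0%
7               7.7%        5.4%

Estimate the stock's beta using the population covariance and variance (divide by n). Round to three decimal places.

1.110

Mean R_i = (12.4 + 10.0 − 4.1 − 5.3 − 12.0 + 4.4 + 7.7) / 7 = 1.8714%
Mean R_m = (7.8 + 7.6 − 7.9 − 0.9 − 8.8 + 8.0 + 5.4) / 7 = 1.6000%
Σ(R_i − R̄_i)(R_m − R̄_m) = 371.3000  ⇒  Cov = 371.3000 / 7 = 53.0429
Σ(R_m − R̄_m)² = 334.5000  ⇒  Var(R_m) = 334.5000 / 7 = 47.7857
β = Cov / Var(R_m) = 53.0429 / 47.7857 = 1.1100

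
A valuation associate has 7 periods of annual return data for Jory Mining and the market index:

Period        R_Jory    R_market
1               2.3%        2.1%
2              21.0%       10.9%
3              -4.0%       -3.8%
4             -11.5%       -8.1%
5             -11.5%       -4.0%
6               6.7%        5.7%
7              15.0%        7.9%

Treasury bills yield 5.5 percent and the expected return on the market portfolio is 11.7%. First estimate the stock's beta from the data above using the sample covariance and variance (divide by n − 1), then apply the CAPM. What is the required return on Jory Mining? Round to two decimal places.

Mean R_i = (2.3 + 21.0 − 4.0 − 11.5 − 11.5 + 6.7 + 15.0) / 7 = 2.5714%
Mean R_m = (2.1 + 10.9 − 3.8 − 8.1 − 4.0 + 5.7 + 7.9) / 7 = 1.5286%
Σ(R_i − R̄_i)(R_m − R̄_m) = 517.2557  ⇒  Cov = 517.2557 / 6 = 86.2093
Σ(R_m − R̄_m)² = 297.8143  ⇒  Var(R_m) = 297.8143 / 6 = 49.6357
β = Cov / Var(R_m) = 86.2093 / 49.6357 = 1.7368
MRP = 11.7% − 5.5% = 6.20%
E(R) = R_f + β × MRP = 5.5% + 1.7368 × 6.2% = 16.27%

16.27%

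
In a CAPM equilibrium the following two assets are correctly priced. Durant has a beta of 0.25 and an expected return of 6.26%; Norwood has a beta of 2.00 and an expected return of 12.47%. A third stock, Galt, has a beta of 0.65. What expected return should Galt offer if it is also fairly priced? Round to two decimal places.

MRP (SML slope) = (12.47% − 6.26%) / (2.00 − 0.25) = 6.21% / 1.75 = 3.5486%
R_f (intercept) = 6.26% − 0.25 × 3.5486% = 5.3729%
E(R_Galt) = R_f + β × MRP = 5.3729% + 0.65 × 3.5486% = 7.68%

7.68%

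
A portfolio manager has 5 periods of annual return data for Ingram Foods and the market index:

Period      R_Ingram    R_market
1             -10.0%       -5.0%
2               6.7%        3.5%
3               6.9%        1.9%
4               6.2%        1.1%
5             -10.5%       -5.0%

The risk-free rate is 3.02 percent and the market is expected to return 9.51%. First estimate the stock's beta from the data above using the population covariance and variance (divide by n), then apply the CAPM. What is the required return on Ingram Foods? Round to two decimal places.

17.62%

Mean R_i = (-10.0 + 6.7 + 6.9 + 6.2 − 10.5) / 5 = -0.1400%
Mean R_m = (-5.0 + 3.5 + 1.9 + 1.1 − 5.0) / 5 = -0.7000%
Σ(R_i − R̄_i)(R_m − R̄_m) = 145.3900  ⇒  Cov = 145.3900 / 5 = 29.0780
Σ(R_m − R̄_m)² = 64.6200  ⇒  Var(R_m) = 64.6200 / 5 = 12.9240
β = Cov / Var(R_m) = 29.0780 / 12.9240 = 2.2499
MRP = 9.51% − 3.02% = 6.49%
E(R) = R_f + β × MRP = 3.02% + 2.2499 × 6.49% = 17.62%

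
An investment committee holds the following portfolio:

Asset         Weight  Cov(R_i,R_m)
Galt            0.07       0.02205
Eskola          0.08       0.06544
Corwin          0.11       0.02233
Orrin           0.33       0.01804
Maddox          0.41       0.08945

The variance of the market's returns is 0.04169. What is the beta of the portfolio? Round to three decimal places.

β_Galt = 0.02205 / 0.04169 = 0.5289
β_Eskola = 0.06544 / 0.04169 = 1.5697
β_Corwin = 0.02233 / 0.04169 = 0.5356
β_Orrin = 0.01804 / 0.04169 = 0.4327
β_Maddox = 0.08945 / 0.04169 = 2.1456
β_P = Σ w_i β_i = 0.07×0.5289 + 0.08×1.5697 + 0.11×0.5356 + 0.33×0.4327 + 0.41×2.1456 = 1.2440

1.244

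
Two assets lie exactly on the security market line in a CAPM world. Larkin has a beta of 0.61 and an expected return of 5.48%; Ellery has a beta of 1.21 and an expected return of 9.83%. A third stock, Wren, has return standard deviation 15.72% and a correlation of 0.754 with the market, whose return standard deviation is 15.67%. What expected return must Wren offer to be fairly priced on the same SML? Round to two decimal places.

6.54%

MRP = (9.83% − 5.48%) / (1.21 − 0.61) = 7.2500%
R_f = 5.48% − 0.61 × 7.2500% = 1.0575%
β_Wren = ρ·σ_i/σ_m = 0.754 × 15.72 / 15.67 = 0.7564
E(R_Wren) = R_f + β × MRP = 1.0575% + 0.7564 × 7.2500% = 6.54%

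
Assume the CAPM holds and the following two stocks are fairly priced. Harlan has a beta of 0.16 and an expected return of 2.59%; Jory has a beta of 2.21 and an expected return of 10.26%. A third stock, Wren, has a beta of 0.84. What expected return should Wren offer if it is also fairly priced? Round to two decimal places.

MRP (SML slope) = (10.26% − 2.59%) / (2.21 − 0.16) = 7.67% / 2.05 = 3.7415%
R_f (intercept) = 2.59% − 0.16 × 3.7415% = 1.9914%
E(R_Wren) = R_f + β × MRP = 1.9914% + 0.84 × 3.7415% = 5.13%

5.13%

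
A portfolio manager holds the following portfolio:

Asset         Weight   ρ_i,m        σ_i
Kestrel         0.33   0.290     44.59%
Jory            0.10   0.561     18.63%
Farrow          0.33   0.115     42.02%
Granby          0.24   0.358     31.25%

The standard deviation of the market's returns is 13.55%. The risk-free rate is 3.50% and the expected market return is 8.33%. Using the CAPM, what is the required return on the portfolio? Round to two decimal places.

β_Kestrel = 0.290 × 44.59% / 13.55% = 0.9543
β_Jory = 0.561 × 18.63% / 13.55% = 0.7713
β_Farrow = 0.115 × 42.02% / 13.55% = 0.3566
β_Granby = 0.358 × 31.25% / 13.55% = 0.8256
β_P = Σ w_i β_i = 0.33×0.9543 + 0.10×0.7713 + 0.33×0.3566 + 0.24×0.8256 = 0.7079
MRP = 8.33% − 3.50% = 4.83%
E(R_P) = R_f + β_P × MRP = 3.50% + 0.7079 × 4.83% = 6.92%

6.92%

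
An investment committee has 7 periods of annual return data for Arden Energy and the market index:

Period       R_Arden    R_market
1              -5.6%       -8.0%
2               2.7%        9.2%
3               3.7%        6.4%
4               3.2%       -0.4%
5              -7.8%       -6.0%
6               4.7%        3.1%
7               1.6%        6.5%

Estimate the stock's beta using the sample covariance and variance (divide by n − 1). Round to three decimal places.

0.613

Mean R_i = (-5.6 + 2.7 + 3.7 + 3.2 − 7.8 + 4.7 + 1.6) / 7 = 0.3571%
Mean R_m = (-8.0 + 9.2 + 6.4 − 0.4 − 6.0 + 3.1 + 6.5) / 7 = 1.5429%
Σ(R_i − R̄_i)(R_m − R̄_m) = 159.9529  ⇒  Cov = 159.9529 / 6 = 26.6588
Σ(R_m − R̄_m)² = 260.9571  ⇒  Var(R_m) = 260.9571 / 6 = 43.4929
β = Cov / Var(R_m) = 26.6588 / 43.4929 = 0.6129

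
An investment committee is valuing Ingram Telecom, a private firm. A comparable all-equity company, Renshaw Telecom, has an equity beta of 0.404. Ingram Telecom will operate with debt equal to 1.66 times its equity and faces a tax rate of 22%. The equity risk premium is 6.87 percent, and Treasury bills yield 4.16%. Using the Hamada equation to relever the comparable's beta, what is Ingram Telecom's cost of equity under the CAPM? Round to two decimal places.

β_L = β_U × [1 + (1 − t)(D/E)] = 0.404 × [1 + (1 − 0.22) × 1.66]
    = 0.404 × [1 + 0.78 × 1.66] = 0.404 × 2.2948 = 0.9271
E(R) = R_f + β_L × MRP = 4.16% + 0.9271 × 6.87% = 10.53%

10.53%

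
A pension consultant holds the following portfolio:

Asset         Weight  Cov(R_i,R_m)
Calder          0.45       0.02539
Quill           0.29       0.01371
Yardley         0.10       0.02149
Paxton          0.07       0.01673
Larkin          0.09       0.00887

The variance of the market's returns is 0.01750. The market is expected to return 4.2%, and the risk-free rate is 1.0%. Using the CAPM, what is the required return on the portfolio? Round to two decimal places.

4.57%

β_Calder = 0.02539 / 0.01750 = 1.4509
β_Quill = 0.01371 / 0.01750 = 0.7834
β_Yardley = 0.02149 / 0.01750 = 1.2280
β_Paxton = 0.01673 / 0.01750 = 0.9560
β_Larkin = 0.00887 / 0.01750 = 0.5069
β_P = Σ w_i β_i = 0.45×1.4509 + 0.29×0.7834 + 0.10×1.2280 + 0.07×0.9560 + 0.09×0.5069 = 1.1154
MRP = 4.2% − 1.0% = 3.20%
E(R_P) = R_f + β_P × MRP = 1.0% + 1.1154 × 3.2% = 4.57%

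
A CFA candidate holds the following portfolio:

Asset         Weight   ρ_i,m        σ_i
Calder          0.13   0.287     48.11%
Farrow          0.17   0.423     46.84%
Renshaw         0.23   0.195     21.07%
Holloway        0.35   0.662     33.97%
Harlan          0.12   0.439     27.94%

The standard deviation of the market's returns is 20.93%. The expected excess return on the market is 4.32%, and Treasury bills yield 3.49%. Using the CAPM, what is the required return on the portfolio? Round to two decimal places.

6.68%

β_Calder = 0.287 × 48.11% / 20.93% = 0.6597
β_Farrow = 0.423 × 46.84% / 20.93% = 0.9466
β_Renshaw = 0.195 × 21.07% / 20.93% = 0.1963
β_Holloway = 0.662 × 33.97% / 20.93% = 1.0744
β_Harlan = 0.439 × 27.94% / 20.93% = 0.5860
β_P = Σ w_i β_i = 0.13×0.6597 + 0.17×0.9466 + 0.23×0.1963 + 0.35×1.0744 + 0.12×0.5860 = 0.7382
E(R_P) = R_f + β_P × MRP = 3.49% + 0.7382 × 4.32% = 6.68%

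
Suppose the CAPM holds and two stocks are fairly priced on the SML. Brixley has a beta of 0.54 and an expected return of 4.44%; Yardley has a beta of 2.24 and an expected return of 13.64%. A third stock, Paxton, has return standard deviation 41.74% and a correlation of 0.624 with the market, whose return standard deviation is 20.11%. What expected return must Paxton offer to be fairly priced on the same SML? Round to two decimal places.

MRP = (13.64% − 4.44%) / (2.24 − 0.54) = 5.4118%
R_f = 4.44% − 0.54 × 5.4118% = 1.5176%
β_Paxton = ρ·σ_i/σ_m = 0.624 × 41.74 / 20.11 = 1.2952
E(R_Paxton) = R_f + β × MRP = 1.5176% + 1.2952 × 5.4118% = 8.53%

8.53%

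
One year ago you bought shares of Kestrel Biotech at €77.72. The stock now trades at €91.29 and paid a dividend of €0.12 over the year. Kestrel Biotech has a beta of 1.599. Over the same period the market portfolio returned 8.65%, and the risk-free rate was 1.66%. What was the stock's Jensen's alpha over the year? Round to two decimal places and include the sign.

+4.78%

Realised HPR = (P1 + D1 − P0) / P0 = (91.29 + 0.12 − 77.72) / 77.72 = 13.69 / 77.72 = 17.6145%
MRP = 8.65% − 1.66% = 6.99%
CAPM required = R_f + β·MRP = 1.66% + 1.599 × 6.99% = 12.83701%
α = realised − required = 17.6145% − 12.83701% = +4.78%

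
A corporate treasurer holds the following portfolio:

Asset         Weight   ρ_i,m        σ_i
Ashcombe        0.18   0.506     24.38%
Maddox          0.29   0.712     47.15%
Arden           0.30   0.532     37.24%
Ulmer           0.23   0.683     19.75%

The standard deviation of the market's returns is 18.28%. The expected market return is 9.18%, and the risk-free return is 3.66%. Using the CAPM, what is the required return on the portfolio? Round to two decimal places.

10.00%

β_Ashcombe = 0.506 × 24.38% / 18.28% = 0.6749
β_Maddox = 0.712 × 47.15% / 18.28% = 1.8365
β_Arden = 0.532 × 37.24% / 18.28% = 1.0838
β_Ulmer = 0.683 × 19.75% / 18.28% = 0.7379
β_P = Σ w_i β_i = 0.18×0.6749 + 0.29×1.8365 + 0.30×1.0838 + 0.23×0.7379 = 1.1489
MRP = 9.18% − 3.66% = 5.52%
E(R_P) = R_f + β_P × MRP = 3.66% + 1.1489 × 5.52% = 10.00%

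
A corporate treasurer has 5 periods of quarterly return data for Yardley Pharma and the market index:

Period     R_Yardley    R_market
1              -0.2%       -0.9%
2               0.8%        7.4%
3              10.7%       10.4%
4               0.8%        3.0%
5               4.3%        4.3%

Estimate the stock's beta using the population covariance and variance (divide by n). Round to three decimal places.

Mean R_i = (-0.2 + 0.8 + 10.7 + 0.8 + 4.3) / 5 = 3.2800%
Mean R_m = (-0.9 + 7.4 + 10.4 + 3.0 + 4.3) / 5 = 4.8400%
Σ(R_i − R̄_i)(R_m − R̄_m) = 58.8940  ⇒  Cov = 58.8940 / 5 = 11.7788
Σ(R_m − R̄_m)² = 74.0920  ⇒  Var(R_m) = 74.0920 / 5 = 14.8184
β = Cov / Var(R_m) = 11.7788 / 14.8184 = 0.7949

0.795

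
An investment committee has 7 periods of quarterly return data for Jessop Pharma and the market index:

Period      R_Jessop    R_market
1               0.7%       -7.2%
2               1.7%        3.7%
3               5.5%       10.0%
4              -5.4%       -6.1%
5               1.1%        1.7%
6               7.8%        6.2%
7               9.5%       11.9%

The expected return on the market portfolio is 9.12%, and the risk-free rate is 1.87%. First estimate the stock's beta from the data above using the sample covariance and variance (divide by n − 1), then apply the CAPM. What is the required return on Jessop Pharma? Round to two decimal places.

Mean R_i = (0.7 + 1.7 + 5.5 − 5.4 + 1.1 + 7.8 + 9.5) / 7 = 2.9857%
Mean R_m = (-7.2 + 3.7 + 10.0 − 6.1 + 1.7 + 6.2 + 11.9) / 7 = 2.8857%
Σ(R_i − R̄_i)(R_m − R̄_m) = 192.1586  ⇒  Cov = 192.1586 / 6 = 32.0264
Σ(R_m − R̄_m)² = 327.3886  ⇒  Var(R_m) = 327.3886 / 6 = 54.5648
β = Cov / Var(R_m) = 32.0264 / 54.5648 = 0.5869
MRP = 9.12% − 1.87% = 7.25%
E(R) = R_f + β × MRP = 1.87% + 0.5869 × 7.25% = 6.13%

6.13%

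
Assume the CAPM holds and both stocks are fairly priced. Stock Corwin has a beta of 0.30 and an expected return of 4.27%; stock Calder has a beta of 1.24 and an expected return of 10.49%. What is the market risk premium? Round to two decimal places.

Both satisfy E(R) = R_f + β·MRP, so the slope of the SML is
MRP = (10.49% − 4.27%) / (1.24 − 0.30) = 6.22% / 0.94 = 6.6170%

6.62%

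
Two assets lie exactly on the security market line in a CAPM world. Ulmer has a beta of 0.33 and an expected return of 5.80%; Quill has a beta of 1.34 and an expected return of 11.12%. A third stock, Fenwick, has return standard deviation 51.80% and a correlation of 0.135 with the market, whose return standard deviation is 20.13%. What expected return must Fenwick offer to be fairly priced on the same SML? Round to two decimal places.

5.89%

MRP = (11.12% − 5.80%) / (1.34 − 0.33) = 5.2673%
R_f = 5.80% − 0.33 × 5.2673% = 4.0618%
β_Fenwick = ρ·σ_i/σ_m = 0.135 × 51.80 / 20.13 = 0.3474
E(R_Fenwick) = R_f + β × MRP = 4.0618% + 0.3474 × 5.2673% = 5.89%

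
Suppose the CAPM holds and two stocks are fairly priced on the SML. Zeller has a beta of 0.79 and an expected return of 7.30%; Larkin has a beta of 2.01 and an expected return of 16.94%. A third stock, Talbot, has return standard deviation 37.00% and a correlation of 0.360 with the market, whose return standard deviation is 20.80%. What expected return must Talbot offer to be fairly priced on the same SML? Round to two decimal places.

MRP = (16.94% − 7.30%) / (2.01 − 0.79) = 7.9016%
R_f = 7.30% − 0.79 × 7.9016% = 1.0577%
β_Talbot = ρ·σ_i/σ_m = 0.360 × 37.00 / 20.80 = 0.6404
E(R_Talbot) = R_f + β × MRP = 1.0577% + 0.6404 × 7.9016% = 6.12%

6.12%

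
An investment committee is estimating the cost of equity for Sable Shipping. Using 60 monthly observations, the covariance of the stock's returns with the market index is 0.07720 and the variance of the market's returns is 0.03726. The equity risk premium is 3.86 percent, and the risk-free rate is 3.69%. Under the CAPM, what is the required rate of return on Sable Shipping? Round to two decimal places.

11.69%

β = Cov(R_i, R_m) / Var(R_m) = 0.07720 / 0.03726 = 2.0719
E(R) = R_f + β × MRP = 3.69% + 2.0719 × 3.86% = 11.69%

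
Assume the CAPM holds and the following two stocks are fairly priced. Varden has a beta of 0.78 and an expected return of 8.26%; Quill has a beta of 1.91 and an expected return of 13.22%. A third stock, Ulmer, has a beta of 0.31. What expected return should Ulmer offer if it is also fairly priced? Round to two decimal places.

6.20%

MRP (SML slope) = (13.22% − 8.26%) / (1.91 − 0.78) = 4.96% / 1.13 = 4.3894%
R_f (intercept) = 8.26% − 0.78 × 4.3894% = 4.8363%
E(R_Ulmer) = R_f + β × MRP = 4.8363% + 0.31 × 4.3894% = 6.20%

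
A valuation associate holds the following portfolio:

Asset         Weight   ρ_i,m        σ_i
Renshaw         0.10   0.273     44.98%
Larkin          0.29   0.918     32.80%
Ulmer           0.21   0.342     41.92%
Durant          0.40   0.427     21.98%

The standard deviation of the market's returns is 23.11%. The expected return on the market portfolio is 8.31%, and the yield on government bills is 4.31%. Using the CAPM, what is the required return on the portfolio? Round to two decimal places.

7.20%

β_Renshaw = 0.273 × 44.98% / 23.11% = 0.5314
β_Larkin = 0.918 × 32.80% / 23.11% = 1.3029
β_Ulmer = 0.342 × 41.92% / 23.11% = 0.6204
β_Durant = 0.427 × 21.98% / 23.11% = 0.4061
β_P = Σ w_i β_i = 0.10×0.5314 + 0.29×1.3029 + 0.21×0.6204 + 0.40×0.4061 = 0.7237
MRP = 8.31% − 4.31% = 4.00%
E(R_P) = R_f + β_P × MRP = 4.31% + 0.7237 × 4.00% = 7.20%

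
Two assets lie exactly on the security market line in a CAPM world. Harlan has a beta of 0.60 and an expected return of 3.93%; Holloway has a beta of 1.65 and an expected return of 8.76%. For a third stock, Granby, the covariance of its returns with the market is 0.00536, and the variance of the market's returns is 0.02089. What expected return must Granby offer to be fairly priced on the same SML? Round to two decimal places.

2.35%

MRP = (8.76% − 3.93%) / (1.65 − 0.60) = 4.6000%
R_f = 3.93% − 0.60 × 4.6000% = 1.1700%
β_Granby = Cov / Var(R_m) = 0.00536 / 0.02089 = 0.2566
E(R_Granby) = R_f + β × MRP = 1.1700% + 0.2566 × 4.6000% = 2.35%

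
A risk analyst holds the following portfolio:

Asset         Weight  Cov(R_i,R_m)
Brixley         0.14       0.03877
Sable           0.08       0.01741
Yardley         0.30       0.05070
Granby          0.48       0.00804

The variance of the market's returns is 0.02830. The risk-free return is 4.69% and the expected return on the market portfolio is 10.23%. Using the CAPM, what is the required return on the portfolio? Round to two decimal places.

9.76%

β_Brixley = 0.03877 / 0.02830 = 1.3700
β_Sable = 0.01741 / 0.02830 = 0.6152
β_Yardley = 0.05070 / 0.02830 = 1.7915
β_Granby = 0.00804 / 0.02830 = 0.2841
β_P = Σ w_i β_i = 0.14×1.3700 + 0.08×0.6152 + 0.30×1.7915 + 0.48×0.2841 = 0.9148
MRP = 10.23% − 4.69% = 5.54%
E(R_P) = R_f + β_P × MRP = 4.69% + 0.9148 × 5.54% = 9.76%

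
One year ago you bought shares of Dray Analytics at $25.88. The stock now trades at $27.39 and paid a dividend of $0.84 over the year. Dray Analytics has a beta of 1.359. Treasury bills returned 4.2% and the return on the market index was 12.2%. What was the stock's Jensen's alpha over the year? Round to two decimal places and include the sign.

Realised HPR = (P1 + D1 − P0) / P0 = (27.39 + 0.84 − 25.88) / 25.88 = 2.35 / 25.88 = 9.0804%
MRP = 12.2% − 4.2% = 8.00%
CAPM required = R_f + β·MRP = 4.2% + 1.359 × 8.0% = 15.0720%
α = realised − required = 9.0804% − 15.0720% = -5.99%

-5.99%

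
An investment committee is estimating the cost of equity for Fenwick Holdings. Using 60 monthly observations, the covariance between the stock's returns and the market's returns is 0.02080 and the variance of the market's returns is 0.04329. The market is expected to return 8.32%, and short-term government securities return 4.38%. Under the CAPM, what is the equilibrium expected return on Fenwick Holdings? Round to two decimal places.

6.27%

β = Cov(R_i, R_m) / Var(R_m) = 0.02080 / 0.04329 = 0.4805
MRP = 8.32% − 4.38% = 3.94%
E(R) = R_f + β × MRP = 4.38% + 0.4805 × 3.94% = 6.27%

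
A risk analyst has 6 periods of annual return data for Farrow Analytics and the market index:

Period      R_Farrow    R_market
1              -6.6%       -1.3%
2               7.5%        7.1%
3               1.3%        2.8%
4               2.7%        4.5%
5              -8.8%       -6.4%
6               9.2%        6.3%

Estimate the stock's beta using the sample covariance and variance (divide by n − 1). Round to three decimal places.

Mean R_i = (-6.6 + 7.5 + 1.3 + 2.7 − 8.8 + 9.2) / 6 = 0.8833%
Mean R_m = (-1.3 + 7.1 + 2.8 + 4.5 − 6.4 + 6.3) / 6 = 2.1667%
Σ(R_i − R̄_i)(R_m − R̄_m) = 180.4167  ⇒  Cov = 180.4167 / 5 = 36.0833
Σ(R_m − R̄_m)² = 132.6733  ⇒  Var(R_m) = 132.6733 / 5 = 26.5347
β = Cov / Var(R_m) = 36.0833 / 26.5347 = 1.3599

1.360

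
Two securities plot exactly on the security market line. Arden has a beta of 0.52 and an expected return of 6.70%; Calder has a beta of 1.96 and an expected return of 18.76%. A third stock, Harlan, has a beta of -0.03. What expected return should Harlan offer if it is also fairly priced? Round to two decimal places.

2.09%

MRP (SML slope) = (18.76% − 6.70%) / (1.96 − 0.52) = 12.06% / 1.44 = 8.3750%
R_f (intercept) = 6.70% − 0.52 × 8.3750% = 2.3450%
E(R_Harlan) = R_f + β × MRP = 2.3450% + -0.03 × 8.3750% = 2.09%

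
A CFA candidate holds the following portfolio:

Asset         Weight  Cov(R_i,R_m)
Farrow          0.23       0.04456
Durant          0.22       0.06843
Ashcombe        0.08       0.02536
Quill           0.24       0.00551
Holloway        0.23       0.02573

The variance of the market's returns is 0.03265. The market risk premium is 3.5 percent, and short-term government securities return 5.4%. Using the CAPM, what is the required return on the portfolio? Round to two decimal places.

9.11%

β_Farrow = 0.04456 / 0.03265 = 1.3648
β_Durant = 0.06843 / 0.03265 = 2.0959
β_Ashcombe = 0.02536 / 0.03265 = 0.7767
β_Quill = 0.00551 / 0.03265 = 0.1688
β_Holloway = 0.02573 / 0.03265 = 0.7881
β_P = Σ w_i β_i = 0.23×1.3648 + 0.22×2.0959 + 0.08×0.7767 + 0.24×0.1688 + 0.23×0.7881 = 1.0589
E(R_P) = R_f + β_P × MRP = 5.4% + 1.0589 × 3.5% = 9.11%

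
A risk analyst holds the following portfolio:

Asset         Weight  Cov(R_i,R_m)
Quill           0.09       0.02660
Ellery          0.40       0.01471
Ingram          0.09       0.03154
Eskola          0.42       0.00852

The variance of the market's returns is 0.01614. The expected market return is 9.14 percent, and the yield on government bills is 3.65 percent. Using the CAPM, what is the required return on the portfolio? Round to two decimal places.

8.65%

β_Quill = 0.02660 / 0.01614 = 1.6481
β_Ellery = 0.01471 / 0.01614 = 0.9114
β_Ingram = 0.03154 / 0.01614 = 1.9542
β_Eskola = 0.00852 / 0.01614 = 0.5279
β_P = Σ w_i β_i = 0.09×1.6481 + 0.40×0.9114 + 0.09×1.9542 + 0.42×0.5279 = 0.9105
MRP = 9.14% − 3.65% = 5.49%
E(R_P) = R_f + β_P × MRP = 3.65% + 0.9105 × 5.49% = 8.65%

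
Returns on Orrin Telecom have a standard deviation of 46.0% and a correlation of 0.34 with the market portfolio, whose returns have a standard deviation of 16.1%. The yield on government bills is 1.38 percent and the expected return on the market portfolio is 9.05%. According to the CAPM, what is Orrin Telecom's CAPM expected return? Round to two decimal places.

8.83%

β = ρ × σ_i / σ_m = 0.34 × 46.0% / 16.1% = 0.9714
MRP = 9.05% − 1.38% = 7.67%
E(R) = 1.38% + 0.9714 × 7.67% = 8.83%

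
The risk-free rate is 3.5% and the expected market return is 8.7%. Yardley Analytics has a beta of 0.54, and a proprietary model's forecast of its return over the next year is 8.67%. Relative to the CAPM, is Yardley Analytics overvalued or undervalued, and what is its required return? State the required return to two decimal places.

Undervalued; required return 6.31%

MRP = 8.7% − 3.5% = 5.20%
Required return = R_f + β·MRP = 3.5% + 0.54 × 5.2% = 6.31%
Forecast 8.67% > required 6.31% → the stock plots above the SML → undervalued.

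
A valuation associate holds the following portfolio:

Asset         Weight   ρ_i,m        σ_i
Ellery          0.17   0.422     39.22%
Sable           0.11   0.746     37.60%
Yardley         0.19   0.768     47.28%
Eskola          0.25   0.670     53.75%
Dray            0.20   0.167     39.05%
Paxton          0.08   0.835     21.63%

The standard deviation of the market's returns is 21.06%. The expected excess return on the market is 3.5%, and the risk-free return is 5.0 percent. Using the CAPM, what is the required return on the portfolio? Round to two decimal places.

9.08%

β_Ellery = 0.422 × 39.22% / 21.06% = 0.7859
β_Sable = 0.746 × 37.60% / 21.06% = 1.3319
β_Yardley = 0.768 × 47.28% / 21.06% = 1.7242
β_Eskola = 0.670 × 53.75% / 21.06% = 1.7100
β_Dray = 0.167 × 39.05% / 21.06% = 0.3097
β_Paxton = 0.835 × 21.63% / 21.06% = 0.8576
β_P = Σ w_i β_i = 0.17×0.7859 + 0.11×1.3319 + 0.19×1.7242 + 0.25×1.7100 + 0.20×0.3097 + 0.08×0.8576 = 1.1658
E(R_P) = R_f + β_P × MRP = 5.0% + 1.1658 × 3.5% = 9.08%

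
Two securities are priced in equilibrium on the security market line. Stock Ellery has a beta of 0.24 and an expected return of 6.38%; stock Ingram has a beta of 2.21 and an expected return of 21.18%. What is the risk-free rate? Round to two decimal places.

4.58%

Both satisfy E(R) = R_f + β·MRP, so the slope of the SML is
MRP = (21.18% − 6.38%) / (2.21 − 0.24) = 14.80% / 1.97 = 7.5127%
R_f = E(R_Ellery) − β_Ellery·MRP = 6.38% − 0.24 × 7.5127% = 4.5770%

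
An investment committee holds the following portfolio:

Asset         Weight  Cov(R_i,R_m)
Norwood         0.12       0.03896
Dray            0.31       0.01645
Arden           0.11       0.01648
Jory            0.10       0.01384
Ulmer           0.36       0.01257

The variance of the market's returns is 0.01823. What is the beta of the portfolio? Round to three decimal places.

0.960

β_Norwood = 0.03896 / 0.01823 = 2.1371
β_Dray = 0.01645 / 0.01823 = 0.9024
β_Arden = 0.01648 / 0.01823 = 0.9040
β_Jory = 0.01384 / 0.01823 = 0.7592
β_Ulmer = 0.01257 / 0.01823 = 0.6895
β_P = Σ w_i β_i = 0.12×2.1371 + 0.31×0.9024 + 0.11×0.9040 + 0.10×0.7592 + 0.36×0.6895 = 0.9598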